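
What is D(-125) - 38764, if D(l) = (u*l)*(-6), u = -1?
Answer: -39514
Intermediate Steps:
D(l) = 6*l (D(l) = -l*(-6) = 6*l)
D(-125) - 38764 = 6*(-125) - 38764 = -750 - 38764 = -39514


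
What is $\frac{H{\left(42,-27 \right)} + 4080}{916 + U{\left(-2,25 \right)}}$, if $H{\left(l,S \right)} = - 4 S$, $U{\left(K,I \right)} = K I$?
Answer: $\frac{2094}{433} \approx 4.836$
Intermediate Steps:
$U{\left(K,I \right)} = I K$
$\frac{H{\left(42,-27 \right)} + 4080}{916 + U{\left(-2,25 \right)}} = \frac{\left(-4\right) \left(-27\right) + 4080}{916 + 25 \left(-2\right)} = \frac{108 + 4080}{916 - 50} = \frac{4188}{866} = 4188 \cdot \frac{1}{866} = \frac{2094}{433}$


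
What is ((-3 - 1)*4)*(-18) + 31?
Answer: 319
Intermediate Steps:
((-3 - 1)*4)*(-18) + 31 = -4*4*(-18) + 31 = -16*(-18) + 31 = 288 + 31 = 319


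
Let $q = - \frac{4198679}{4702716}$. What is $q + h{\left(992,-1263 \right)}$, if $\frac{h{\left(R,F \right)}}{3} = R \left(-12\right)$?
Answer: $- \frac{167947592471}{4702716} \approx -35713.0$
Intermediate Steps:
$h{\left(R,F \right)} = - 36 R$ ($h{\left(R,F \right)} = 3 R \left(-12\right) = 3 \left(- 12 R\right) = - 36 R$)
$q = - \frac{4198679}{4702716}$ ($q = \left(-4198679\right) \frac{1}{4702716} = - \frac{4198679}{4702716} \approx -0.89282$)
$q + h{\left(992,-1263 \right)} = - \frac{4198679}{4702716} - 35712 = - \frac{167947592471}{4702716}$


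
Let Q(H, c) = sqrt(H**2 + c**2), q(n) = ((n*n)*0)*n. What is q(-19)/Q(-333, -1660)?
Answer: 0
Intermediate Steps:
q(n) = 0 (q(n) = (n**2*0)*n = 0*n = 0)
q(-19)/Q(-333, -1660) = 0/(sqrt((-333)**2 + (-1660)**2)) = 0/(sqrt(110889 + 2755600)) = 0/(sqrt(2866489)) = 0*(sqrt(2866489)/2866489) = 0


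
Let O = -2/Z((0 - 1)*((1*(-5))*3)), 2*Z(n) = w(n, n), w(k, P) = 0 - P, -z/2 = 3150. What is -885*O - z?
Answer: 6064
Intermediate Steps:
z = -6300 (z = -2*3150 = -6300)
w(k, P) = -P
Z(n) = -n/2 (Z(n) = (-n)/2 = -n/2)
O = 4/15 (O = -2*2/(15*(0 - 1)) = -2/((-(-1)*(-5*3)/2)) = -2/((-(-1)*(-15)/2)) = -2/((-1/2*15)) = -2/(-15/2) = -2*(-2/15) = 4/15 ≈ 0.26667)
-885*O - z = -885*4/15 - 1*(-6300) = -236 + 6300 = 6064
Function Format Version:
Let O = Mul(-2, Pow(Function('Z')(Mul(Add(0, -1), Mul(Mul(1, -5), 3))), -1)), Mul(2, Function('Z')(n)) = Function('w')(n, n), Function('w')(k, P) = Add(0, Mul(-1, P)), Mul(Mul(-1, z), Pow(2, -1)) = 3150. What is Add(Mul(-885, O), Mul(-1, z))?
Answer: 6064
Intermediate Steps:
z = -6300 (z = Mul(-2, 3150) = -6300)
Function('w')(k, P) = Mul(-1, P)
Function('Z')(n) = Mul(Rational(-1, 2), n) (Function('Z')(n) = Mul(Rational(1, 2), Mul(-1, n)) = Mul(Rational(-1, 2), n))
O = Rational(4, 15) (O = Mul(-2, Pow(Mul(Rational(-1, 2), Mul(Add(0, -1), Mul(Mul(1, -5), 3))), -1)) = Mul(-2, Pow(Mul(Rational(-1, 2), Mul(-1, Mul(-5, 3))), -1)) = Mul(-2, Pow(Mul(Rational(-1, 2), Mul(-1, -15)), -1)) = Mul(-2, Pow(Mul(Rational(-1, 2), 15), -1)) = Mul(-2, Pow(Rational(-15, 2), -1)) = Mul(-2, Rational(-2, 15)) = Rational(4, 15) ≈ 0.26667)
Add(Mul(-885, O), Mul(-1, z)) = Add(Mul(-885, Rational(4, 15)), Mul(-1, -6300)) = Add(-236, 6300) = 6064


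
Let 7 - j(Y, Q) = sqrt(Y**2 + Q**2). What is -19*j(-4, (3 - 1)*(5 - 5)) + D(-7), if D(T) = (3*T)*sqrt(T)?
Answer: -57 - 21*I*sqrt(7) ≈ -57.0 - 55.561*I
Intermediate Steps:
D(T) = 3*T**(3/2)
j(Y, Q) = 7 - sqrt(Q**2 + Y**2) (j(Y, Q) = 7 - sqrt(Y**2 + Q**2) = 7 - sqrt(Q**2 + Y**2))
-19*j(-4, (3 - 1)*(5 - 5)) + D(-7) = -19*(7 - sqrt(((3 - 1)*(5 - 5))**2 + (-4)**2)) + 3*(-7)**(3/2) = -19*(7 - sqrt((2*0)**2 + 16)) + 3*(-7*I*sqrt(7)) = -19*(7 - sqrt(0**2 + 16)) - 21*I*sqrt(7) = -19*(7 - sqrt(0 + 16)) - 21*I*sqrt(7) = -19*(7 - sqrt(16)) - 21*I*sqrt(7) = -19*(7 - 1*4) - 21*I*sqrt(7) = -19*(7 - 4) - 21*I*sqrt(7) = -19*3 - 21*I*sqrt(7) = -57 - 21*I*sqrt(7)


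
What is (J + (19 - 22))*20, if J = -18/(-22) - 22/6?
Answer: -3860/33 ≈ -116.97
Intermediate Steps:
J = -94/33 (J = -18*(-1/22) - 22*⅙ = 9/11 - 11/3 = -94/33 ≈ -2.8485)
(J + (19 - 22))*20 = (-94/33 + (19 - 22))*20 = (-94/33 - 3)*20 = -193/33*20 = -3860/33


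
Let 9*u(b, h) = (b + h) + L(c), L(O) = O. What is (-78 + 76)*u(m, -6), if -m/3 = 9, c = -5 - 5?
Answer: 86/9 ≈ 9.5556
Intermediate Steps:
c = -10
m = -27 (m = -3*9 = -27)
u(b, h) = -10/9 + b/9 + h/9 (u(b, h) = ((b + h) - 10)/9 = (-10 + b + h)/9 = -10/9 + b/9 + h/9)
(-78 + 76)*u(m, -6) = (-78 + 76)*(-10/9 + (⅑)*(-27) + (⅑)*(-6)) = -2*(-10/9 - 3 - ⅔) = -2*(-43/9) = 86/9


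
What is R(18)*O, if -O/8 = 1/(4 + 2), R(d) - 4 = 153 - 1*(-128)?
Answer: -380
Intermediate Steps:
R(d) = 285 (R(d) = 4 + (153 - 1*(-128)) = 4 + (153 + 128) = 4 + 281 = 285)
O = -4/3 (O = -8/(4 + 2) = -8/6 = -8*⅙ = -4/3 ≈ -1.3333)
R(18)*O = 285*(-4/3) = -380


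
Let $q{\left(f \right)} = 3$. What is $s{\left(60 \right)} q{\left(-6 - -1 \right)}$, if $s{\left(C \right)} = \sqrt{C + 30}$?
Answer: $9 \sqrt{10} \approx 28.461$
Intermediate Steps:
$s{\left(C \right)} = \sqrt{30 + C}$
$s{\left(60 \right)} q{\left(-6 - -1 \right)} = \sqrt{30 + 60} \cdot 3 = \sqrt{90} \cdot 3 = 3 \sqrt{10} \cdot 3 = 9 \sqrt{10}$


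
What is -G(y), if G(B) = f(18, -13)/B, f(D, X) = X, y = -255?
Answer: -13/255 ≈ -0.050980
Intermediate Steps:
G(B) = -13/B
-G(y) = -(-13)/(-255) = -(-13)*(-1)/255 = -1*13/255 = -13/255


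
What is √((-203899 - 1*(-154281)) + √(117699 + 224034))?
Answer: √(-49618 + √341733) ≈ 221.43*I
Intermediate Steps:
√((-203899 - 1*(-154281)) + √(117699 + 224034)) = √((-203899 + 154281) + √341733) = √(-49618 + √341733)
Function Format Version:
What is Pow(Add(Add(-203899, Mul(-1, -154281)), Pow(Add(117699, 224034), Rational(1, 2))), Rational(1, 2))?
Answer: Pow(Add(-49618, Pow(341733, Rational(1, 2))), Rational(1, 2)) ≈ Mul(221.43, I)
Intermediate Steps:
Pow(Add(Add(-203899, Mul(-1, -154281)), Pow(Add(117699, 224034), Rational(1, 2))), Rational(1, 2)) = Pow(Add(Add(-203899, 154281), Pow(341733, Rational(1, 2))), Rational(1, 2)) = Pow(Add(-49618, Pow(341733, Rational(1, 2))), Rational(1, 2))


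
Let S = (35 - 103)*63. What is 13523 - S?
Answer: 17807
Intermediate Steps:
S = -4284 (S = -68*63 = -4284)
13523 - S = 13523 - 1*(-4284) = 13523 + 4284 = 17807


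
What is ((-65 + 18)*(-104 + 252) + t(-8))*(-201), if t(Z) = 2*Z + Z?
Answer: 1402980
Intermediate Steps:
t(Z) = 3*Z
((-65 + 18)*(-104 + 252) + t(-8))*(-201) = ((-65 + 18)*(-104 + 252) + 3*(-8))*(-201) = (-47*148 - 24)*(-201) = (-6956 - 24)*(-201) = -6980*(-201) = 1402980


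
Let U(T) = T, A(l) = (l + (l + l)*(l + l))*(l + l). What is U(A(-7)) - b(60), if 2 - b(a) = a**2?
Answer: 952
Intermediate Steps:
A(l) = 2*l*(l + 4*l**2) (A(l) = (l + (2*l)*(2*l))*(2*l) = (l + 4*l**2)*(2*l) = 2*l*(l + 4*l**2))
b(a) = 2 - a**2
U(A(-7)) - b(60) = (-7)**2*(2 + 8*(-7)) - (2 - 1*60**2) = 49*(2 - 56) - (2 - 1*3600) = 49*(-54) - (2 - 3600) = -2646 - 1*(-3598) = -2646 + 3598 = 952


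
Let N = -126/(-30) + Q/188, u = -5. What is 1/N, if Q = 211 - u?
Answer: 235/1257 ≈ 0.18695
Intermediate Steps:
Q = 216 (Q = 211 - 1*(-5) = 211 + 5 = 216)
N = 1257/235 (N = -126/(-30) + 216/188 = -126*(-1/30) + 216*(1/188) = 21/5 + 54/47 = 1257/235 ≈ 5.3489)
1/N = 1/(1257/235) = 235/1257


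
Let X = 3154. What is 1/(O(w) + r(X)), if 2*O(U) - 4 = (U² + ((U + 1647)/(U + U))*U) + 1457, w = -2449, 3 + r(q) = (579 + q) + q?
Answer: 2/6012429 ≈ 3.3264e-7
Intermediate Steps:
r(q) = 576 + 2*q (r(q) = -3 + ((579 + q) + q) = -3 + (579 + 2*q) = 576 + 2*q)
O(U) = 4569/4 + U²/2 + U/4 (O(U) = 2 + ((U² + ((U + 1647)/(U + U))*U) + 1457)/2 = 2 + ((U² + ((1647 + U)/((2*U)))*U) + 1457)/2 = 2 + ((U² + ((1647 + U)*(1/(2*U)))*U) + 1457)/2 = 2 + ((U² + ((1647 + U)/(2*U))*U) + 1457)/2 = 2 + ((U² + (1647/2 + U/2)) + 1457)/2 = 2 + ((1647/2 + U² + U/2) + 1457)/2 = 2 + (4561/2 + U² + U/2)/2 = 2 + (4561/4 + U²/2 + U/4) = 4569/4 + U²/2 + U/4)
1/(O(w) + r(X)) = 1/((4569/4 + (½)*(-2449)² + (¼)*(-2449)) + (576 + 2*3154)) = 1/((4569/4 + (½)*5997601 - 2449/4) + (576 + 6308)) = 1/((4569/4 + 5997601/2 - 2449/4) + 6884) = 1/(5998661/2 + 6884) = 1/(6012429/2) = 2/6012429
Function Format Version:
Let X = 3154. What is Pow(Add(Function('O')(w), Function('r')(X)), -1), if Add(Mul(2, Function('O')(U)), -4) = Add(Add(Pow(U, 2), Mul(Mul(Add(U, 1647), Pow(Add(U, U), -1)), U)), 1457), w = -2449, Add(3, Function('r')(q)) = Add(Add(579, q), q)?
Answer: Rational(2, 6012429) ≈ 3.3264e-7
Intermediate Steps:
Function('r')(q) = Add(576, Mul(2, q)) (Function('r')(q) = Add(-3, Add(Add(579, q), q)) = Add(-3, Add(579, Mul(2, q))) = Add(576, Mul(2, q)))
Function('O')(U) = Add(Rational(4569, 4), Mul(Rational(1, 2), Pow(U, 2)), Mul(Rational(1, 4), U)) (Function('O')(U) = Add(2, Mul(Rational(1, 2), Add(Add(Pow(U, 2), Mul(Mul(Add(U, 1647), Pow(Add(U, U), -1)), U)), 1457))) = Add(2, Mul(Rational(1, 2), Add(Add(Pow(U, 2), Mul(Mul(Add(1647, U), Pow(Mul(2, U), -1)), U)), 1457))) = Add(2, Mul(Rational(1, 2), Add(Add(Pow(U, 2), Mul(Mul(Add(1647, U), Mul(Rational(1, 2), Pow(U, -1))), U)), 1457))) = Add(2, Mul(Rational(1, 2), Add(Add(Pow(U, 2), Mul(Mul(Rational(1, 2), Pow(U, -1), Add(1647, U)), U)), 1457))) = Add(2, Mul(Rational(1, 2), Add(Add(Pow(U, 2), Add(Rational(1647, 2), Mul(Rational(1, 2), U))), 1457))) = Add(2, Mul(Rational(1, 2), Add(Add(Rational(1647, 2), Pow(U, 2), Mul(Rational(1, 2), U)), 1457))) = Add(2, Mul(Rational(1, 2), Add(Rational(4561, 2), Pow(U, 2), Mul(Rational(1, 2), U)))) = Add(2, Add(Rational(4561, 4), Mul(Rational(1, 2), Pow(U, 2)), Mul(Rational(1, 4), U))) = Add(Rational(4569, 4), Mul(Rational(1, 2), Pow(U, 2)), Mul(Rational(1, 4), U)))
Pow(Add(Function('O')(w), Function('r')(X)), -1) = Pow(Add(Add(Rational(4569, 4), Mul(Rational(1, 2), Pow(-2449, 2)), Mul(Rational(1, 4), -2449)), Add(576, Mul(2, 3154))), -1) = Pow(Add(Add(Rational(4569, 4), Mul(Rational(1, 2), 5997601), Rational(-2449, 4)), Add(576, 6308)), -1) = Pow(Add(Add(Rational(4569, 4), Rational(5997601, 2), Rational(-2449, 4)), 6884), -1) = Pow(Add(Rational(5998661, 2), 6884), -1) = Pow(Rational(6012429, 2), -1) = Rational(2, 6012429)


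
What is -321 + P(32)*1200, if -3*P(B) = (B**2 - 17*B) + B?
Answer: -205121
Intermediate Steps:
P(B) = -B**2/3 + 16*B/3 (P(B) = -((B**2 - 17*B) + B)/3 = -(B**2 - 16*B)/3 = -B**2/3 + 16*B/3)
-321 + P(32)*1200 = -321 + ((1/3)*32*(16 - 1*32))*1200 = -321 + ((1/3)*32*(16 - 32))*1200 = -321 + ((1/3)*32*(-16))*1200 = -321 - 512/3*1200 = -321 - 204800 = -205121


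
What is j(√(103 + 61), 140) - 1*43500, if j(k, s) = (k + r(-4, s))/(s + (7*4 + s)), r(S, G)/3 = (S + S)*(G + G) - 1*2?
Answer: -6702363/154 + √41/154 ≈ -43522.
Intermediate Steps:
r(S, G) = -6 + 12*G*S (r(S, G) = 3*((S + S)*(G + G) - 1*2) = 3*((2*S)*(2*G) - 2) = 3*(4*G*S - 2) = 3*(-2 + 4*G*S) = -6 + 12*G*S)
j(k, s) = (-6 + k - 48*s)/(28 + 2*s) (j(k, s) = (k + (-6 + 12*s*(-4)))/(s + (7*4 + s)) = (k + (-6 - 48*s))/(s + (28 + s)) = (-6 + k - 48*s)/(28 + 2*s))
j(√(103 + 61), 140) - 1*43500 = (-6 + √(103 + 61) - 48*140)/(2*(14 + 140)) - 1*43500 = (½)*(-6 + √164 - 6720)/154 - 43500 = (½)*(1/154)*(-6 + 2*√41 - 6720) - 43500 = (½)*(1/154)*(-6726 + 2*√41) - 43500 = (-3363/154 + √41/154) - 43500 = -6702363/154 + √41/154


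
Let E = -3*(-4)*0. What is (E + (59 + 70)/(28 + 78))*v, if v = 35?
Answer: 4515/106 ≈ 42.594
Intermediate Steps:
E = 0 (E = 12*0 = 0)
(E + (59 + 70)/(28 + 78))*v = (0 + (59 + 70)/(28 + 78))*35 = (0 + 129/106)*35 = (129/106)*35 = 4515/106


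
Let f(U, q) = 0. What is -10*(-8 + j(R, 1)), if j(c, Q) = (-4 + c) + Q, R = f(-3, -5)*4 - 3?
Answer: 140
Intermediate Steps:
R = -3 (R = 0*4 - 3 = 0 - 3 = -3)
j(c, Q) = -4 + Q + c
-10*(-8 + j(R, 1)) = -10*(-8 + (-4 + 1 - 3)) = -10*(-8 - 6) = -10*(-14) = 140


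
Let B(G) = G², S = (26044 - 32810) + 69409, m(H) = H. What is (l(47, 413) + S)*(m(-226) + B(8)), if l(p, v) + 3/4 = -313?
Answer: -20194677/2 ≈ -1.0097e+7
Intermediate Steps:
S = 62643 (S = -6766 + 69409 = 62643)
l(p, v) = -1255/4 (l(p, v) = -¾ - 313 = -1255/4)
(l(47, 413) + S)*(m(-226) + B(8)) = (-1255/4 + 62643)*(-226 + 8²) = 249317*(-226 + 64)/4 = (249317/4)*(-162) = -20194677/2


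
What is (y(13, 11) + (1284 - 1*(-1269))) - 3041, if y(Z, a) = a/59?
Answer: -28781/59 ≈ -487.81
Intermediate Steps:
y(Z, a) = a/59 (y(Z, a) = a*(1/59) = a/59)
(y(13, 11) + (1284 - 1*(-1269))) - 3041 = ((1/59)*11 + (1284 - 1*(-1269))) - 3041 = (11/59 + (1284 + 1269)) - 3041 = (11/59 + 2553) - 3041 = 150638/59 - 3041 = -28781/59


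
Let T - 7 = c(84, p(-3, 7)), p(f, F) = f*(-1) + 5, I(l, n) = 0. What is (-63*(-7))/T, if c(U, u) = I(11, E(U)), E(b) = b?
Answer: 63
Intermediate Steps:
p(f, F) = 5 - f (p(f, F) = -f + 5 = 5 - f)
c(U, u) = 0
T = 7 (T = 7 + 0 = 7)
(-63*(-7))/T = -63*(-7)/7 = 441*(⅐) = 63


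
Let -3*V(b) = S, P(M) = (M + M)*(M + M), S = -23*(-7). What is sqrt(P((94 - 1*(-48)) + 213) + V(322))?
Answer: sqrt(4536417)/3 ≈ 709.96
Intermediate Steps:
S = 161
P(M) = 4*M**2 (P(M) = (2*M)*(2*M) = 4*M**2)
V(b) = -161/3 (V(b) = -1/3*161 = -161/3)
sqrt(P((94 - 1*(-48)) + 213) + V(322)) = sqrt(4*((94 - 1*(-48)) + 213)**2 - 161/3) = sqrt(4*((94 + 48) + 213)**2 - 161/3) = sqrt(4*(142 + 213)**2 - 161/3) = sqrt(4*355**2 - 161/3) = sqrt(4*126025 - 161/3) = sqrt(504100 - 161/3) = sqrt(1512139/3) = sqrt(4536417)/3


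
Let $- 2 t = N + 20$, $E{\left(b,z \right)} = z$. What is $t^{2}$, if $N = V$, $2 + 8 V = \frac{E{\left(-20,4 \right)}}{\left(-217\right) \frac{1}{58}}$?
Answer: $\frac{289918729}{3013696} \approx 96.2$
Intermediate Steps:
$V = - \frac{333}{868}$ ($V = - \frac{1}{4} + \frac{4 \frac{1}{\left(-217\right) \frac{1}{58}}}{8} = - \frac{1}{4} + \frac{4 \frac{1}{- \frac{217}{58}}}{8} = - \frac{1}{4} + \frac{4 \left(- \frac{58}{217}\right)}{8} = - \frac{1}{4} + \frac{1}{8} \left(- \frac{232}{217}\right) = - \frac{1}{4} - \frac{29}{217} = - \frac{333}{868} \approx -0.38364$)
$N = - \frac{333}{868} \approx -0.38364$
$t = - \frac{17027}{1736}$ ($t = - \frac{- \frac{333}{868} + 20}{2} = \left(- \frac{1}{2}\right) \frac{17027}{868} = - \frac{17027}{1736} \approx -9.8082$)
$t^{2} = \left(- \frac{17027}{1736}\right)^{2} = \frac{289918729}{3013696}$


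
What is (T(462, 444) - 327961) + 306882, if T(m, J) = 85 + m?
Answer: -20532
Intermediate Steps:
(T(462, 444) - 327961) + 306882 = ((85 + 462) - 327961) + 306882 = (547 - 327961) + 306882 = -327414 + 306882 = -20532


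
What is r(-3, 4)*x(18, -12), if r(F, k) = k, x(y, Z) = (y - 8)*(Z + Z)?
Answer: -960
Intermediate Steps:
x(y, Z) = 2*Z*(-8 + y) (x(y, Z) = (-8 + y)*(2*Z) = 2*Z*(-8 + y))
r(-3, 4)*x(18, -12) = 4*(2*(-12)*(-8 + 18)) = 4*(2*(-12)*10) = 4*(-240) = -960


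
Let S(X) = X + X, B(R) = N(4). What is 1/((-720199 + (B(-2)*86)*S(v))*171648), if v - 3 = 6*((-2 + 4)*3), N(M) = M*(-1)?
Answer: -1/128226377088 ≈ -7.7987e-12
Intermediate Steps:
N(M) = -M
B(R) = -4 (B(R) = -1*4 = -4)
v = 39 (v = 3 + 6*((-2 + 4)*3) = 3 + 6*(2*3) = 3 + 6*6 = 3 + 36 = 39)
S(X) = 2*X
1/((-720199 + (B(-2)*86)*S(v))*171648) = 1/(-720199 + (-4*86)*(2*39)*171648) = (1/171648)/(-720199 - 344*78) = (1/171648)/(-720199 - 26832) = (1/171648)/(-747031) = -1/747031*1/171648 = -1/128226377088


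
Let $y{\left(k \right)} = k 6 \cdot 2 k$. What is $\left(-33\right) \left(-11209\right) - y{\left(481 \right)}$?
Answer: $-2406435$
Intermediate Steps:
$y{\left(k \right)} = 12 k^{2}$ ($y{\left(k \right)} = k 12 k = 12 k k = 12 k^{2}$)
$\left(-33\right) \left(-11209\right) - y{\left(481 \right)} = \left(-33\right) \left(-11209\right) - 12 \cdot 481^{2} = 369897 - 12 \cdot 231361 = 369897 - 2776332 = -2406435$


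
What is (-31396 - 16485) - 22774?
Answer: -70655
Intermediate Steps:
(-31396 - 16485) - 22774 = -47881 - 22774 = -70655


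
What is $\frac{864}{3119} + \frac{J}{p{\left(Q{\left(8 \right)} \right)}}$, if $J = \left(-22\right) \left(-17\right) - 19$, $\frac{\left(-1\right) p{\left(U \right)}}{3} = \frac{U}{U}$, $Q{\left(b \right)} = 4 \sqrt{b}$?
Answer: $- \frac{1104653}{9357} \approx -118.06$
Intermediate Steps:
$p{\left(U \right)} = -3$ ($p{\left(U \right)} = - 3 \frac{U}{U} = \left(-3\right) 1 = -3$)
$J = 355$ ($J = 374 - 19 = 355$)
$\frac{864}{3119} + \frac{J}{p{\left(Q{\left(8 \right)} \right)}} = \frac{864}{3119} + \frac{355}{-3} = 864 \cdot \frac{1}{3119} + 355 \left(- \frac{1}{3}\right) = \frac{864}{3119} - \frac{355}{3} = - \frac{1104653}{9357}$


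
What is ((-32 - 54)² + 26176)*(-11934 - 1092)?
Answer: -437308872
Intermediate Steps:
((-32 - 54)² + 26176)*(-11934 - 1092) = ((-86)² + 26176)*(-13026) = (7396 + 26176)*(-13026) = 33572*(-13026) = -437308872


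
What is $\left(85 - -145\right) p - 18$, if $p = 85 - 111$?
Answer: $-5998$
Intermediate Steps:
$p = -26$
$\left(85 - -145\right) p - 18 = \left(85 - -145\right) \left(-26\right) - 18 = \left(85 + 145\right) \left(-26\right) - 18 = 230 \left(-26\right) - 18 = -5980 - 18 = -5998$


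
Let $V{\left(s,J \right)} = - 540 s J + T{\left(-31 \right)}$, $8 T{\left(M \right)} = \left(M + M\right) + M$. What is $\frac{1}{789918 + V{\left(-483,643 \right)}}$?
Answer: $\frac{8}{1347977331} \approx 5.9348 \cdot 10^{-9}$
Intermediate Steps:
$T{\left(M \right)} = \frac{3 M}{8}$ ($T{\left(M \right)} = \frac{\left(M + M\right) + M}{8} = \frac{2 M + M}{8} = \frac{3 M}{8}$)
$V{\left(s,J \right)} = - \frac{93}{8} - 540 J s$ ($V{\left(s,J \right)} = - 540 s J + \frac{3}{8} \left(-31\right) = - 540 J s - \frac{93}{8} = - \frac{93}{8} - 540 J s$)
$\frac{1}{789918 + V{\left(-483,643 \right)}} = \frac{1}{789918 - \left(\frac{93}{8} + 347220 \left(-483\right)\right)} = \frac{1}{789918 + \left(- \frac{93}{8} + 167707260\right)} = \frac{1}{789918 + \frac{1341657987}{8}} = \frac{1}{\frac{1347977331}{8}} = \frac{8}{1347977331}$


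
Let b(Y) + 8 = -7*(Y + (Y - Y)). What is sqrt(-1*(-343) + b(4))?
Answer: sqrt(307) ≈ 17.521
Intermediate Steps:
b(Y) = -8 - 7*Y (b(Y) = -8 - 7*(Y + (Y - Y)) = -8 - 7*(Y + 0) = -8 - 7*Y)
sqrt(-1*(-343) + b(4)) = sqrt(-1*(-343) + (-8 - 7*4)) = sqrt(343 + (-8 - 28)) = sqrt(343 - 36) = sqrt(307)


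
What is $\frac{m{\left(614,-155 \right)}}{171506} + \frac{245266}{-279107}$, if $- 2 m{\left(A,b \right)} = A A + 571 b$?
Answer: $- \frac{164649038729}{95737050284} \approx -1.7198$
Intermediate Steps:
$m{\left(A,b \right)} = - \frac{571 b}{2} - \frac{A^{2}}{2}$ ($m{\left(A,b \right)} = - \frac{A A + 571 b}{2} = - \frac{A^{2} + 571 b}{2} = - \frac{571 b}{2} - \frac{A^{2}}{2}$)
$\frac{m{\left(614,-155 \right)}}{171506} + \frac{245266}{-279107} = \frac{\left(- \frac{571}{2}\right) \left(-155\right) - \frac{614^{2}}{2}}{171506} + \frac{245266}{-279107} = \left(\frac{88505}{2} - 188498\right) \frac{1}{171506} + 245266 \left(- \frac{1}{279107}\right) = \left(\frac{88505}{2} - 188498\right) \frac{1}{171506} - \frac{245266}{279107} = \left(- \frac{288491}{2}\right) \frac{1}{171506} - \frac{245266}{279107} = - \frac{288491}{343012} - \frac{245266}{279107} = - \frac{164649038729}{95737050284}$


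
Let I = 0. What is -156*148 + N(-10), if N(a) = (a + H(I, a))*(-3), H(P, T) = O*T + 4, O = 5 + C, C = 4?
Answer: -22800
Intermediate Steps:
O = 9 (O = 5 + 4 = 9)
H(P, T) = 4 + 9*T (H(P, T) = 9*T + 4 = 4 + 9*T)
N(a) = -12 - 30*a (N(a) = (a + (4 + 9*a))*(-3) = (4 + 10*a)*(-3) = -12 - 30*a)
-156*148 + N(-10) = -156*148 + (-12 - 30*(-10)) = -23088 + (-12 + 300) = -23088 + 288 = -22800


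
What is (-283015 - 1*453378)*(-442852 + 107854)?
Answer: 246690182214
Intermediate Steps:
(-283015 - 1*453378)*(-442852 + 107854) = (-283015 - 453378)*(-334998) = -736393*(-334998) = 246690182214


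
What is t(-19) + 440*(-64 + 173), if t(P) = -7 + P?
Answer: 47934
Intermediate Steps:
t(-19) + 440*(-64 + 173) = (-7 - 19) + 440*(-64 + 173) = -26 + 440*109 = -26 + 47960 = 47934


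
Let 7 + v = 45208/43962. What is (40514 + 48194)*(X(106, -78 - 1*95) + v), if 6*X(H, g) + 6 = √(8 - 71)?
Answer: -13593968752/21981 + 44354*I*√7 ≈ -6.1844e+5 + 1.1735e+5*I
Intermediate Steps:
X(H, g) = -1 + I*√7/2 (X(H, g) = -1 + √(8 - 71)/6 = -1 + √(-63)/6 = -1 + (3*I*√7)/6 = -1 + I*√7/2)
v = -131263/21981 (v = -7 + 45208/43962 = -7 + 45208*(1/43962) = -7 + 22604/21981 = -131263/21981 ≈ -5.9717)
(40514 + 48194)*(X(106, -78 - 1*95) + v) = (40514 + 48194)*((-1 + I*√7/2) - 131263/21981) = 88708*(-153244/21981 + I*√7/2) = -13593968752/21981 + 44354*I*√7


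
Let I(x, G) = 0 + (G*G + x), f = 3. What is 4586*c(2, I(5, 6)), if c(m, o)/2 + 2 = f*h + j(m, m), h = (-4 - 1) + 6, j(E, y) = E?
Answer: 27516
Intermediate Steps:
h = 1 (h = -5 + 6 = 1)
I(x, G) = x + G**2 (I(x, G) = 0 + (G**2 + x) = 0 + (x + G**2) = x + G**2)
c(m, o) = 2 + 2*m (c(m, o) = -4 + 2*(3*1 + m) = -4 + 2*(3 + m) = -4 + (6 + 2*m) = 2 + 2*m)
4586*c(2, I(5, 6)) = 4586*(2 + 2*2) = 4586*(2 + 4) = 4586*6 = 27516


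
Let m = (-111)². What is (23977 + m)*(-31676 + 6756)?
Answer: -904546160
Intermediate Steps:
m = 12321
(23977 + m)*(-31676 + 6756) = (23977 + 12321)*(-31676 + 6756) = 36298*(-24920) = -904546160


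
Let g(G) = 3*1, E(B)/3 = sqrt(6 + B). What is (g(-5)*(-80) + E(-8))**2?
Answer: 57582 - 1440*I*sqrt(2) ≈ 57582.0 - 2036.5*I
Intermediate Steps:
E(B) = 3*sqrt(6 + B)
g(G) = 3
(g(-5)*(-80) + E(-8))**2 = (3*(-80) + 3*sqrt(6 - 8))**2 = (-240 + 3*sqrt(-2))**2 = (-240 + 3*(I*sqrt(2)))**2 = (-240 + 3*I*sqrt(2))**2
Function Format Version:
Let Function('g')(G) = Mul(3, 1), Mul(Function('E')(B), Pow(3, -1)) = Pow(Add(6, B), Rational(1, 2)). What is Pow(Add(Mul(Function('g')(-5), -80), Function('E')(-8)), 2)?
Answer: Add(57582, Mul(-1440, I, Pow(2, Rational(1, 2)))) ≈ Add(57582., Mul(-2036.5, I))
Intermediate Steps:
Function('E')(B) = Mul(3, Pow(Add(6, B), Rational(1, 2)))
Function('g')(G) = 3
Pow(Add(Mul(Function('g')(-5), -80), Function('E')(-8)), 2) = Pow(Add(Mul(3, -80), Mul(3, Pow(Add(6, -8), Rational(1, 2)))), 2) = Pow(Add(-240, Mul(3, Pow(-2, Rational(1, 2)))), 2) = Pow(Add(-240, Mul(3, Mul(I, Pow(2, Rational(1, 2))))), 2) = Pow(Add(-240, Mul(3, I, Pow(2, Rational(1, 2)))), 2)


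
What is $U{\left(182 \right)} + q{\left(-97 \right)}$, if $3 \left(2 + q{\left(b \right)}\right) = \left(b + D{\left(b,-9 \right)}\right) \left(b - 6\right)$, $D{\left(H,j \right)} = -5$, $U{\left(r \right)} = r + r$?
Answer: $3864$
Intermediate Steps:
$U{\left(r \right)} = 2 r$
$q{\left(b \right)} = -2 + \frac{\left(-6 + b\right) \left(-5 + b\right)}{3}$ ($q{\left(b \right)} = -2 + \frac{\left(b - 5\right) \left(b - 6\right)}{3} = -2 + \frac{\left(-5 + b\right) \left(-6 + b\right)}{3} = -2 + \frac{\left(-6 + b\right) \left(-5 + b\right)}{3}$)
$U{\left(182 \right)} + q{\left(-97 \right)} = 2 \cdot 182 + \left(8 - - \frac{1067}{3} + \frac{\left(-97\right)^{2}}{3}\right) = 364 + \left(8 + \frac{1067}{3} + \frac{1}{3} \cdot 9409\right) = 364 + \left(8 + \frac{1067}{3} + \frac{9409}{3}\right) = 364 + 3500 = 3864$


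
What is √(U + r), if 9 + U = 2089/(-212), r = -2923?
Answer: 3*I*√3672741/106 ≈ 54.239*I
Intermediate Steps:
U = -3997/212 (U = -9 + 2089/(-212) = -9 + 2089*(-1/212) = -9 - 2089/212 = -3997/212 ≈ -18.854)
√(U + r) = √(-3997/212 - 2923) = √(-623673/212) = 3*I*√3672741/106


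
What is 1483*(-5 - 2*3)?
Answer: -16313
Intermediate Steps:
1483*(-5 - 2*3) = 1483*(-5 - 6) = 1483*(-11) = -16313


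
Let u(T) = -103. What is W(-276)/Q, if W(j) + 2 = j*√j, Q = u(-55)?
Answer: 2/103 + 552*I*√69/103 ≈ 0.019417 + 44.517*I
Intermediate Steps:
Q = -103
W(j) = -2 + j^(3/2) (W(j) = -2 + j*√j = -2 + j^(3/2))
W(-276)/Q = (-2 + (-276)^(3/2))/(-103) = (-2 - 552*I*√69)*(-1/103) = 2/103 + 552*I*√69/103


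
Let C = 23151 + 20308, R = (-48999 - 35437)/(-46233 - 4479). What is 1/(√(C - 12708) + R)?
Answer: -267619902/4942214424803 + 160731684*√30751/4942214424803 ≈ 0.0056489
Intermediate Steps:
R = 21109/12678 (R = -84436/(-50712) = -84436*(-1/50712) = 21109/12678 ≈ 1.6650)
C = 43459
1/(√(C - 12708) + R) = 1/(√(43459 - 12708) + 21109/12678) = 1/(√30751 + 21109/12678) = 1/(21109/12678 + √30751)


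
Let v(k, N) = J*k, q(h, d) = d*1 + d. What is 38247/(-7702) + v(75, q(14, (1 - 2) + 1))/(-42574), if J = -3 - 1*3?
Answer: -812430939/163952474 ≈ -4.9553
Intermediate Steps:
J = -6 (J = -3 - 3 = -6)
q(h, d) = 2*d (q(h, d) = d + d = 2*d)
v(k, N) = -6*k
38247/(-7702) + v(75, q(14, (1 - 2) + 1))/(-42574) = 38247/(-7702) - 6*75/(-42574) = 38247*(-1/7702) - 450*(-1/42574) = -38247/7702 + 225/21287 = -812430939/163952474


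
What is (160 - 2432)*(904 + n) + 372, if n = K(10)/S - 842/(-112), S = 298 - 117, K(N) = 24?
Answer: -2623827552/1267 ≈ -2.0709e+6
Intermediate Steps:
S = 181
n = 77545/10136 (n = 24/181 - 842/(-112) = 24*(1/181) - 842*(-1/112) = 24/181 + 421/56 = 77545/10136 ≈ 7.6505)
(160 - 2432)*(904 + n) + 372 = (160 - 2432)*(904 + 77545/10136) + 372 = -2272*9240489/10136 + 372 = -2624298876/1267 + 372 = -2623827552/1267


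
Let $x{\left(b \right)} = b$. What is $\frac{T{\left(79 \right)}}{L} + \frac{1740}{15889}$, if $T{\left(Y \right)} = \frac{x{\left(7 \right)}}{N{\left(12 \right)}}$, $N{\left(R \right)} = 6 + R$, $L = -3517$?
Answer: $\frac{110041217}{1005869034} \approx 0.1094$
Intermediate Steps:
$T{\left(Y \right)} = \frac{7}{18}$ ($T{\left(Y \right)} = \frac{7}{6 + 12} = \frac{7}{18}$)
$\frac{T{\left(79 \right)}}{L} + \frac{1740}{15889} = \frac{7}{18 \left(-3517\right)} + \frac{1740}{15889} = \frac{7}{18} \left(- \frac{1}{3517}\right) + 1740 \cdot \frac{1}{15889} = - \frac{7}{63306} + \frac{1740}{15889} = \frac{110041217}{1005869034}$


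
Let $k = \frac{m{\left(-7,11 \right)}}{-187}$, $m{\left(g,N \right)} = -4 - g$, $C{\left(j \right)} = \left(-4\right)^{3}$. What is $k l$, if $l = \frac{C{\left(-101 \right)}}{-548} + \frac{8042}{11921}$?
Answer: $- \frac{3877470}{305404099} \approx -0.012696$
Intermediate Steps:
$C{\left(j \right)} = -64$
$l = \frac{1292490}{1633177}$ ($l = - \frac{64}{-548} + \frac{8042}{11921} = \left(-64\right) \left(- \frac{1}{548}\right) + 8042 \cdot \frac{1}{11921} = \frac{16}{137} + \frac{8042}{11921} = \frac{1292490}{1633177} \approx 0.7914$)
$k = - \frac{3}{187}$ ($k = \frac{-4 - -7}{-187} = \left(-4 + 7\right) \left(- \frac{1}{187}\right) = 3 \left(- \frac{1}{187}\right) = - \frac{3}{187} \approx -0.016043$)
$k l = \left(- \frac{3}{187}\right) \frac{1292490}{1633177} = - \frac{3877470}{305404099}$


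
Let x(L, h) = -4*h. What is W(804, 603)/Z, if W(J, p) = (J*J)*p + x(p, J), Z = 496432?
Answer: 24361602/31027 ≈ 785.17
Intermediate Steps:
W(J, p) = -4*J + p*J² (W(J, p) = (J*J)*p - 4*J = J²*p - 4*J = p*J² - 4*J = -4*J + p*J²)
W(804, 603)/Z = (804*(-4 + 804*603))/496432 = (804*(-4 + 484812))*(1/496432) = (804*484808)*(1/496432) = 389785632*(1/496432) = 24361602/31027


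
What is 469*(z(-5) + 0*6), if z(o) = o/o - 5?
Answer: -1876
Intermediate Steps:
z(o) = -4 (z(o) = 1 - 5 = -4)
469*(z(-5) + 0*6) = 469*(-4 + 0*6) = 469*(-4 + 0) = 469*(-4) = -1876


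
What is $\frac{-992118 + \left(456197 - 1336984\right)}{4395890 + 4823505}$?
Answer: $- \frac{374581}{1843879} \approx -0.20315$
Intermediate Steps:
$\frac{-992118 + \left(456197 - 1336984\right)}{4395890 + 4823505} = \frac{-992118 - 880787}{9219395} = \left(-1872905\right) \frac{1}{9219395} = - \frac{374581}{1843879}$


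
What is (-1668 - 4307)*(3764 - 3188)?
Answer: -3441600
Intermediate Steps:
(-1668 - 4307)*(3764 - 3188) = -5975*576 = -3441600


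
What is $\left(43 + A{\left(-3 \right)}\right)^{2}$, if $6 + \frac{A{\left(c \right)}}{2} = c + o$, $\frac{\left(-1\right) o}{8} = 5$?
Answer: $3025$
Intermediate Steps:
$o = -40$ ($o = \left(-8\right) 5 = -40$)
$A{\left(c \right)} = -92 + 2 c$ ($A{\left(c \right)} = -12 + 2 \left(c - 40\right) = -12 + 2 \left(-40 + c\right) = -12 + \left(-80 + 2 c\right) = -92 + 2 c$)
$\left(43 + A{\left(-3 \right)}\right)^{2} = \left(43 + \left(-92 + 2 \left(-3\right)\right)\right)^{2} = \left(43 - 98\right)^{2} = \left(-55\right)^{2} = 3025$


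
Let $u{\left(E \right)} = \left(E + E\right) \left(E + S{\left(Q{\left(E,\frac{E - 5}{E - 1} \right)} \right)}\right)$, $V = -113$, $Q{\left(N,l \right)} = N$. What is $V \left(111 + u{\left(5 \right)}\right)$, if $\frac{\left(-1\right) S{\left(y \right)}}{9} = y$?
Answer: $32657$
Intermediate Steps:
$S{\left(y \right)} = - 9 y$
$u{\left(E \right)} = - 16 E^{2}$ ($u{\left(E \right)} = \left(E + E\right) \left(E - 9 E\right) = 2 E \left(- 8 E\right) = - 16 E^{2}$)
$V \left(111 + u{\left(5 \right)}\right) = - 113 \left(111 - 16 \cdot 5^{2}\right) = - 113 \left(111 - 400\right) = \left(-113\right) \left(-289\right) = 32657$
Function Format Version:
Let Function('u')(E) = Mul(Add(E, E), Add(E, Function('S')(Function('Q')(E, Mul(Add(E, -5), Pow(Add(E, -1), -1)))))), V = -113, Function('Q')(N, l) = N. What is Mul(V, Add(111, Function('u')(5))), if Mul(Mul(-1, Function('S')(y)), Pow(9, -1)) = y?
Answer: 32657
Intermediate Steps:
Function('S')(y) = Mul(-9, y)
Function('u')(E) = Mul(-16, Pow(E, 2)) (Function('u')(E) = Mul(Add(E, E), Add(E, Mul(-9, E))) = Mul(Mul(2, E), Mul(-8, E)) = Mul(-16, Pow(E, 2)))
Mul(V, Add(111, Function('u')(5))) = Mul(-113, Add(111, Mul(-16, Pow(5, 2)))) = Mul(-113, Add(111, Mul(-16, 25))) = Mul(-113, Add(111, -400)) = Mul(-113, -289) = 32657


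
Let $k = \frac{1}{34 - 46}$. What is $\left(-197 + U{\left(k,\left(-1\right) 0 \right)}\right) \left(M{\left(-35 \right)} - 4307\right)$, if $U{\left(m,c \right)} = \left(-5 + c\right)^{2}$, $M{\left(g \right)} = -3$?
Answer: $741320$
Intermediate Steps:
$k = - \frac{1}{12}$ ($k = \frac{1}{-12} = - \frac{1}{12} \approx -0.083333$)
$\left(-197 + U{\left(k,\left(-1\right) 0 \right)}\right) \left(M{\left(-35 \right)} - 4307\right) = \left(-197 + \left(-5 - 0\right)^{2}\right) \left(-3 - 4307\right) = \left(-197 + \left(-5 + 0\right)^{2}\right) \left(-4310\right) = \left(-197 + \left(-5\right)^{2}\right) \left(-4310\right) = \left(-197 + 25\right) \left(-4310\right) = \left(-172\right) \left(-4310\right) = 741320$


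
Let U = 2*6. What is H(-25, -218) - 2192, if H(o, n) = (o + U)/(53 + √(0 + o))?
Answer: -477909/218 + 5*I/218 ≈ -2192.2 + 0.022936*I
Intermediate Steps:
U = 12
H(o, n) = (12 + o)/(53 + √o) (H(o, n) = (o + 12)/(53 + √(0 + o)) = (12 + o)/(53 + √o))
H(-25, -218) - 2192 = (12 - 25)/(53 + √(-25)) - 2192 = -13/(53 + 5*I) - 2192 = ((53 - 5*I)/2834)*(-13) - 2192 = -(53 - 5*I)/218 - 2192 = -2192 - (53 - 5*I)/218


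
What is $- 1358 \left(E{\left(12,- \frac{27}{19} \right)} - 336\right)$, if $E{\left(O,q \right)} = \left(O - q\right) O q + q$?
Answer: $\frac{277614582}{361} \approx 7.6902 \cdot 10^{5}$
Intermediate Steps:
$E{\left(O,q \right)} = q + O q \left(O - q\right)$ ($E{\left(O,q \right)} = O \left(O - q\right) q + q = O q \left(O - q\right) + q = q + O q \left(O - q\right)$)
$- 1358 \left(E{\left(12,- \frac{27}{19} \right)} - 336\right) = - 1358 \left(- \frac{27}{19} \left(1 + 12^{2} - 12 \left(- \frac{27}{19}\right)\right) - 336\right) = - 1358 \left(\left(-27\right) \frac{1}{19} \left(1 + 144 - 12 \left(\left(-27\right) \frac{1}{19}\right)\right) - 336\right) = - 1358 \left(- \frac{27 \left(1 + 144 - 12 \left(- \frac{27}{19}\right)\right)}{19} - 336\right) = - 1358 \left(- \frac{27 \left(1 + 144 + \frac{324}{19}\right)}{19} - 336\right) = - 1358 \left(\left(- \frac{27}{19}\right) \frac{3079}{19} - 336\right) = - 1358 \left(- \frac{83133}{361} - 336\right) = \left(-1358\right) \left(- \frac{204429}{361}\right) = \frac{277614582}{361}$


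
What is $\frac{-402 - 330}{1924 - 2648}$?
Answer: $\frac{183}{181} \approx 1.011$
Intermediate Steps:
$\frac{-402 - 330}{1924 - 2648} = - \frac{732}{-724} = \left(-732\right) \left(- \frac{1}{724}\right) = \frac{183}{181}$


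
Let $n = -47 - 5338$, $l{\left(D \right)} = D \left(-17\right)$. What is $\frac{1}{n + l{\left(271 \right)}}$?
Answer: $- \frac{1}{9992} \approx -0.00010008$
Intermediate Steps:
$l{\left(D \right)} = - 17 D$
$n = -5385$ ($n = -47 - 5338 = -5385$)
$\frac{1}{n + l{\left(271 \right)}} = \frac{1}{-5385 - 4607} = \frac{1}{-9992} = - \frac{1}{9992}$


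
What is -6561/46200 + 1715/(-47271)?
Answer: -18541811/103996200 ≈ -0.17829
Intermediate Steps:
-6561/46200 + 1715/(-47271) = -6561*1/46200 + 1715*(-1/47271) = -2187/15400 - 245/6753 = -18541811/103996200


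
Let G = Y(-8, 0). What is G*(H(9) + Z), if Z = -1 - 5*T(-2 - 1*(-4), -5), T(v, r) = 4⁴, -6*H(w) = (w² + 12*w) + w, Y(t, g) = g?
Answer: 0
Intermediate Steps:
H(w) = -13*w/6 - w²/6 (H(w) = -((w² + 12*w) + w)/6 = -(w² + 13*w)/6 = -13*w/6 - w²/6)
G = 0
T(v, r) = 256
Z = -1281 (Z = -1 - 5*256 = -1 - 1280 = -1281)
G*(H(9) + Z) = 0*(-⅙*9*(13 + 9) - 1281) = 0*(-⅙*9*22 - 1281) = 0*(-33 - 1281) = 0*(-1314) = 0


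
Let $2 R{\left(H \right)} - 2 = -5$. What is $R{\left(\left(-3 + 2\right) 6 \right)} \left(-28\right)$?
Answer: $42$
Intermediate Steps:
$R{\left(H \right)} = - \frac{3}{2}$ ($R{\left(H \right)} = 1 + \frac{1}{2} \left(-5\right) = 1 - \frac{5}{2} = - \frac{3}{2}$)
$R{\left(\left(-3 + 2\right) 6 \right)} \left(-28\right) = \left(- \frac{3}{2}\right) \left(-28\right) = 42$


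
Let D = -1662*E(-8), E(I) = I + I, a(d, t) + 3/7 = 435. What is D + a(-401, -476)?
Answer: 189186/7 ≈ 27027.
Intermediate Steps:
a(d, t) = 3042/7 (a(d, t) = -3/7 + 435 = 3042/7)
E(I) = 2*I
D = 26592 (D = -3324*(-8) = -1662*(-16) = 26592)
D + a(-401, -476) = 26592 + 3042/7 = 189186/7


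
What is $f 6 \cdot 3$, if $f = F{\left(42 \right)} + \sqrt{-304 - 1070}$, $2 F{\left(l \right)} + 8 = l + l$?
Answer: $684 + 18 i \sqrt{1374} \approx 684.0 + 667.21 i$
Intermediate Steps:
$F{\left(l \right)} = -4 + l$ ($F{\left(l \right)} = -4 + \frac{l + l}{2} = -4 + \frac{2 l}{2} = -4 + l$)
$f = 38 + i \sqrt{1374}$ ($f = \left(-4 + 42\right) + \sqrt{-304 - 1070} = 38 + \sqrt{-1374} = 38 + i \sqrt{1374} \approx 38.0 + 37.068 i$)
$f 6 \cdot 3 = \left(38 + i \sqrt{1374}\right) 6 \cdot 3 = \left(38 + i \sqrt{1374}\right) 18 = 684 + 18 i \sqrt{1374}$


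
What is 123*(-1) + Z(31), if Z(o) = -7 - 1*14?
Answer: -144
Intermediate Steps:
Z(o) = -21 (Z(o) = -7 - 14 = -21)
123*(-1) + Z(31) = 123*(-1) - 21 = -123 - 21 = -144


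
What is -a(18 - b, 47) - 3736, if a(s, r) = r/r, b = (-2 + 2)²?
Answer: -3737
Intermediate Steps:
b = 0 (b = 0² = 0)
a(s, r) = 1
-a(18 - b, 47) - 3736 = -1*1 - 3736 = -1 - 3736 = -3737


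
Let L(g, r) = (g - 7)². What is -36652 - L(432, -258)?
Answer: -217277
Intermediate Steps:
L(g, r) = (-7 + g)²
-36652 - L(432, -258) = -36652 - (-7 + 432)² = -36652 - 1*425² = -36652 - 1*180625 = -36652 - 180625 = -217277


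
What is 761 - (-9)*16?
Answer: 905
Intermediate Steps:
761 - (-9)*16 = 761 - 1*(-144) = 761 + 144 = 905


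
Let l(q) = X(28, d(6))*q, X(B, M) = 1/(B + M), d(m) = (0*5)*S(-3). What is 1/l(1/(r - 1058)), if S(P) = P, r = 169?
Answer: -24892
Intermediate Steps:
d(m) = 0 (d(m) = (0*5)*(-3) = 0*(-3) = 0)
l(q) = q/28 (l(q) = q/(28 + 0) = q/28)
1/l(1/(r - 1058)) = 1/(1/(28*(169 - 1058))) = 1/((1/28)/(-889)) = 1/((1/28)*(-1/889)) = 1/(-1/24892) = -24892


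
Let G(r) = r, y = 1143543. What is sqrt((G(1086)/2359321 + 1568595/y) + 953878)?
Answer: sqrt(771489489796151527134510975809)/899328338101 ≈ 976.67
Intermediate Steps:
sqrt((G(1086)/2359321 + 1568595/y) + 953878) = sqrt((1086/2359321 + 1568595/1143543) + 953878) = sqrt((1086*(1/2359321) + 1568595*(1/1143543)) + 953878) = sqrt((1086/2359321 + 522865/381181) + 953878) = sqrt(1234020337231/899328338101 + 953878) = sqrt(857850750511442909/899328338101) = sqrt(771489489796151527134510975809)/899328338101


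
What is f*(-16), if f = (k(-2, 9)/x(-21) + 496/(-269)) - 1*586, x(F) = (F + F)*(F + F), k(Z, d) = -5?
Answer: 1115770660/118629 ≈ 9405.5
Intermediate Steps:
x(F) = 4*F² (x(F) = (2*F)*(2*F) = 4*F²)
f = -278942665/474516 (f = (-5/(4*(-21)²) + 496/(-269)) - 1*586 = (-5/(4*441) + 496*(-1/269)) - 586 = (-5/1764 - 496/269) - 586 = -876289/474516 - 586 = -278942665/474516 ≈ -587.85)
f*(-16) = -278942665/474516*(-16) = 1115770660/118629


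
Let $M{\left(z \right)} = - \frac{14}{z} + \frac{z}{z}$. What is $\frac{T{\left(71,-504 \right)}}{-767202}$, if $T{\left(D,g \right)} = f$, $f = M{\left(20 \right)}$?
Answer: $- \frac{1}{2557340} \approx -3.9103 \cdot 10^{-7}$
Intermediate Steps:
$M{\left(z \right)} = 1 - \frac{14}{z}$ ($M{\left(z \right)} = - \frac{14}{z} + 1 = 1 - \frac{14}{z}$)
$f = \frac{3}{10}$ ($f = \frac{-14 + 20}{20} = \frac{1}{20} \cdot 6 = \frac{3}{10} \approx 0.3$)
$T{\left(D,g \right)} = \frac{3}{10}$
$\frac{T{\left(71,-504 \right)}}{-767202} = \frac{3}{10 \left(-767202\right)} = \frac{3}{10} \left(- \frac{1}{767202}\right) = - \frac{1}{2557340}$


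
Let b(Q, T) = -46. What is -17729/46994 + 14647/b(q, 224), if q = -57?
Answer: -172284163/540431 ≈ -318.79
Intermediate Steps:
-17729/46994 + 14647/b(q, 224) = -17729/46994 + 14647/(-46) = -17729*1/46994 + 14647*(-1/46) = -17729/46994 - 14647/46 = -172284163/540431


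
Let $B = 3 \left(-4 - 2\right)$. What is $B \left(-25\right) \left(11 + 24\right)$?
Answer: $15750$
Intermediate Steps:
$B = -18$ ($B = 3 \left(-6\right) = -18$)
$B \left(-25\right) \left(11 + 24\right) = \left(-18\right) \left(-25\right) \left(11 + 24\right) = 450 \cdot 35 = 15750$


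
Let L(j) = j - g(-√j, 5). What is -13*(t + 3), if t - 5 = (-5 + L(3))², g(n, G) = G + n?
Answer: -780 + 182*√3 ≈ -464.77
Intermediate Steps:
L(j) = -5 + j + √j (L(j) = j - (5 - √j) = j + (-5 + √j) = -5 + j + √j)
t = 5 + (-7 + √3)² (t = 5 + (-5 + (-5 + 3 + √3))² = 5 + (-5 + (-2 + √3))² = 5 + (-7 + √3)² ≈ 32.751)
-13*(t + 3) = -13*((57 - 14*√3) + 3) = -13*(60 - 14*√3) = -780 + 182*√3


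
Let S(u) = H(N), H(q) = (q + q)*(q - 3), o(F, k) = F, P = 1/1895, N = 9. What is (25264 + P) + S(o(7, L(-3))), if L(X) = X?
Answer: 48079941/1895 ≈ 25372.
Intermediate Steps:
P = 1/1895 ≈ 0.00052770
H(q) = 2*q*(-3 + q) (H(q) = (2*q)*(-3 + q) = 2*q*(-3 + q))
S(u) = 108 (S(u) = 2*9*(-3 + 9) = 2*9*6 = 108)
(25264 + P) + S(o(7, L(-3))) = (25264 + 1/1895) + 108 = 47875281/1895 + 108 = 48079941/1895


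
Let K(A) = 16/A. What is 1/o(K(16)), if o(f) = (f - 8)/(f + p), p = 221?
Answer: -222/7 ≈ -31.714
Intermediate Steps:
o(f) = (-8 + f)/(221 + f) (o(f) = (f - 8)/(f + 221) = (-8 + f)/(221 + f))
1/o(K(16)) = 1/((-8 + 16/16)/(221 + 16/16)) = 1/((-8 + 16*(1/16))/(221 + 16*(1/16))) = 1/((-8 + 1)/(221 + 1)) = 1/(-7/222) = -222/7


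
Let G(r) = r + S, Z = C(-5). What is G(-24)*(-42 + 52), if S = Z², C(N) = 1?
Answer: -230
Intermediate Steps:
Z = 1
S = 1 (S = 1² = 1)
G(r) = 1 + r (G(r) = r + 1 = 1 + r)
G(-24)*(-42 + 52) = (1 - 24)*(-42 + 52) = -23*10 = -230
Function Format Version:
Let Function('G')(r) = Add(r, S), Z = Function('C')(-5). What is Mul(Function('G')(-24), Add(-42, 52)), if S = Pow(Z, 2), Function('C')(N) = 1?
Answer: -230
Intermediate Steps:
Z = 1
S = 1 (S = Pow(1, 2) = 1)
Function('G')(r) = Add(1, r) (Function('G')(r) = Add(r, 1) = Add(1, r))
Mul(Function('G')(-24), Add(-42, 52)) = Mul(Add(1, -24), Add(-42, 52)) = Mul(-23, 10) = -230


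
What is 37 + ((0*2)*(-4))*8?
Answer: 37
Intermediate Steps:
37 + ((0*2)*(-4))*8 = 37 + (0*(-4))*8 = 37 + 0*8 = 37 + 0 = 37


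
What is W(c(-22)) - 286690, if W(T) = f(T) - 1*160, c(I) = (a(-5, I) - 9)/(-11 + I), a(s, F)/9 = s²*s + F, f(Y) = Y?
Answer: -3154906/11 ≈ -2.8681e+5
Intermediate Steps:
a(s, F) = 9*F + 9*s³ (a(s, F) = 9*(s²*s + F) = 9*(s³ + F) = 9*(F + s³) = 9*F + 9*s³)
c(I) = (-1134 + 9*I)/(-11 + I) (c(I) = ((9*I + 9*(-5)³) - 9)/(-11 + I) = ((9*I + 9*(-125)) - 9)/(-11 + I) = ((9*I - 1125) - 9)/(-11 + I) = ((-1125 + 9*I) - 9)/(-11 + I) = (-1134 + 9*I)/(-11 + I))
W(T) = -160 + T (W(T) = T - 1*160 = T - 160 = -160 + T)
W(c(-22)) - 286690 = (-160 + 9*(-126 - 22)/(-11 - 22)) - 286690 = (-160 + 9*(-148)/(-33)) - 286690 = (-160 + 9*(-1/33)*(-148)) - 286690 = (-160 + 444/11) - 286690 = -1316/11 - 286690 = -3154906/11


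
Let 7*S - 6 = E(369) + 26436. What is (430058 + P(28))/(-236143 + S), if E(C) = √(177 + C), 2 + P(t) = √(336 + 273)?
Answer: -4896580201128/2645694179935 - 11385913*√609/2645694179935 - 3010392*√546/2645694179935 - 147*√754/2645694179935 ≈ -1.8509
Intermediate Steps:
P(t) = -2 + √609 (P(t) = -2 + √(336 + 273) = -2 + √609)
S = 26442/7 + √546/7 (S = 6/7 + (√(177 + 369) + 26436)/7 = 6/7 + (√546 + 26436)/7 = 6/7 + (26436 + √546)/7 = 6/7 + (26436/7 + √546/7) = 26442/7 + √546/7 ≈ 3780.8)
(430058 + P(28))/(-236143 + S) = (430058 + (-2 + √609))/(-236143 + (26442/7 + √546/7)) = (430056 + √609)/(-1626559/7 + √546/7)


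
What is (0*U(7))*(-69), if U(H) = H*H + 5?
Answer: 0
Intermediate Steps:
U(H) = 5 + H**2 (U(H) = H**2 + 5 = 5 + H**2)
(0*U(7))*(-69) = (0*(5 + 7**2))*(-69) = (0*(5 + 49))*(-69) = (0*54)*(-69) = 0*(-69) = 0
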